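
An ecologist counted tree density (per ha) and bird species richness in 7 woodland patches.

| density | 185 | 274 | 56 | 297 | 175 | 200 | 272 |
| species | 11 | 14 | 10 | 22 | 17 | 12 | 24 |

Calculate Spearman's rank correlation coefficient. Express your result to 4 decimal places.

0.6429

Rank density: 3, 6, 1, 7, 2, 4, 5
Rank species: 2, 4, 1, 6, 5, 3, 7
d = rank(density) − rank(species): 1, 2, 0, 1, -3, 1, -2; Σd² = 20
ρ = 1 − 6Σd² / [n(n²−1)] = 1 − 6×20 / (7×48) = 1 − 120/336 ≈ 0.6429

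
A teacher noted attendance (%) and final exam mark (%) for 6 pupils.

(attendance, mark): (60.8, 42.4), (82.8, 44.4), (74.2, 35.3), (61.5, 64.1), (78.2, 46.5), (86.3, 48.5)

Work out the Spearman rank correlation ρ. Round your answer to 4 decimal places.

Rank attendance: 1, 5, 3, 2, 4, 6
Rank mark: 2, 3, 1, 6, 4, 5
d = rank(attendance) − rank(mark): -1, 2, 2, -4, 0, 1; Σd² = 26
ρ = 1 − 6Σd² / [n(n²−1)] = 1 − 6×26 / (6×35) = 1 − 156/210 ≈ 0.2571

0.2571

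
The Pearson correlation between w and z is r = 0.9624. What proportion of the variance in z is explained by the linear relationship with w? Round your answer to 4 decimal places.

0.9262

r² = (0.9624)² = 0.9262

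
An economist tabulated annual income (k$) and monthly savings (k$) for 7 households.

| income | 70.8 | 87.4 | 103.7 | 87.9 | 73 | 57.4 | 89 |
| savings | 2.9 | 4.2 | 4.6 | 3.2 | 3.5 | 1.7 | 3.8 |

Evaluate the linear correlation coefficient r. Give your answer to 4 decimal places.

0.9038

n = 7, Σx = 569.2, Σy = 23.9, Σx² = 47676.26, Σy² = 87.03, Σxy = 2021.98
nΣxy − ΣxΣy = 14153.86 − 13603.88 = 549.98
nΣx² − (Σx)² = 333733.82 − 323988.64 = 9745.18; nΣy² − (Σy)² = 609.21 − 571.21 = 38
r = 549.98 / √(9745.18 × 38) = 549.98 / 608.5366 ≈ 0.9038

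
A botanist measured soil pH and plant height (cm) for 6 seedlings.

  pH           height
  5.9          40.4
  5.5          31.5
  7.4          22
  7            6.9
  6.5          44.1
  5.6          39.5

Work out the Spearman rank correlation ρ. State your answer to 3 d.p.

Rank pH: 3, 1, 6, 5, 4, 2
Rank height: 5, 3, 2, 1, 6, 4
d = rank(pH) − rank(height): -2, -2, 4, 4, -2, -2; Σd² = 48
ρ = 1 − 6Σd² / [n(n²−1)] = 1 − 6×48 / (6×35) = 1 − 288/210 ≈ -0.371

-0.371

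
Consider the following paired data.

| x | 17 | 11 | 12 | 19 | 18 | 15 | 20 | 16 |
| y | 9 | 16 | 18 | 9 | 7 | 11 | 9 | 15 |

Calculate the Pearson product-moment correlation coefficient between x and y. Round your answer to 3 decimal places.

-0.852

n = 8, Σx = 128, Σy = 94, Σx² = 2120, Σy² = 1218, Σxy = 1427
nΣxy − ΣxΣy = 11416 − 12032 = -616
nΣx² − (Σx)² = 16960 − 16384 = 576; nΣy² − (Σy)² = 9744 − 8836 = 908
r = -616 / √(576 × 908) = -616 / 723.1929 ≈ -0.852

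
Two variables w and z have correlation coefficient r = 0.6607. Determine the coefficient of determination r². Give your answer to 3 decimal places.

0.437

r² = (0.6607)² = 0.437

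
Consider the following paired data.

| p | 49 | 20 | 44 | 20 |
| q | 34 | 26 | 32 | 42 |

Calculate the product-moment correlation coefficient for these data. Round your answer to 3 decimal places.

n = 4, Σp = 133, Σq = 134, Σp² = 5137, Σq² = 4620, Σpq = 4434
nΣpq − ΣpΣq = 17736 − 17822 = -86
nΣp² − (Σp)² = 20548 − 17689 = 2859; nΣq² − (Σq)² = 18480 − 17956 = 524
r = -86 / √(2859 × 524) = -86 / 1223.9755 ≈ -0.070

-0.070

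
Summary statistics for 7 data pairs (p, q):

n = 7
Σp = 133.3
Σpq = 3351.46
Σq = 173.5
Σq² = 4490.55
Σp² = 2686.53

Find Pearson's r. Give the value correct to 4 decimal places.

0.2831

r = (nΣpq − ΣpΣq) / √[(nΣp² − (Σp)²)(nΣq² − (Σq)²)]
Numerator: 7×3351.46 − 133.3×173.5 = 332.67
Denominator: √[(18805.71 − 17768.89)(31433.85 − 30102.25)] = √[1036.82 × 1331.6] = 1175.0019
r = 332.67 / 1175.0019 ≈ 0.2831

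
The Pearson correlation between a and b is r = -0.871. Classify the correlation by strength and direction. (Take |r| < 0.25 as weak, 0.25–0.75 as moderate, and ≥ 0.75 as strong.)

strong negative

r = -0.871 < 0 so the relationship is negative.
|r| = 0.871, which falls in the strong range.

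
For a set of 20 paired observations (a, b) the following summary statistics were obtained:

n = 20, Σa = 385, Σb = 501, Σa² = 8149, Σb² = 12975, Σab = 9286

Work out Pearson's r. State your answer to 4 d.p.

r = (nΣab − ΣaΣb) / √[(nΣa² − (Σa)²)(nΣb² − (Σb)²)]
Numerator: 20×9286 − 385×501 = -7165
Denominator: √[(162980 − 148225)(259500 − 251001)] = √[14755 × 8499] = 11198.3367
r = -7165 / 11198.3367 ≈ -0.6398

-0.6398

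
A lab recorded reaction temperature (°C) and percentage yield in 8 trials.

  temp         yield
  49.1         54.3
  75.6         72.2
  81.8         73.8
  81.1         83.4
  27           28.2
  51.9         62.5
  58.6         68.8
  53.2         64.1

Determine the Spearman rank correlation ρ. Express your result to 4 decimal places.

Rank temp: 2, 6, 8, 7, 1, 3, 5, 4
Rank yield: 2, 6, 7, 8, 1, 3, 5, 4
d = rank(temp) − rank(yield): 0, 0, 1, -1, 0, 0, 0, 0; Σd² = 2
ρ = 1 − 6Σd² / [n(n²−1)] = 1 − 6×2 / (8×63) = 1 − 12/504 ≈ 0.9762

0.9762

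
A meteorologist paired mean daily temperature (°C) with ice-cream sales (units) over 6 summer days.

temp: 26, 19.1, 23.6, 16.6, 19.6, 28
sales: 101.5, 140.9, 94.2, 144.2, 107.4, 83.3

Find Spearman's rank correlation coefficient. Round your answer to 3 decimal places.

Rank temp: 5, 2, 4, 1, 3, 6
Rank sales: 3, 5, 2, 6, 4, 1
d = rank(temp) − rank(sales): 2, -3, 2, -5, -1, 5; Σd² = 68
ρ = 1 − 6Σd² / [n(n²−1)] = 1 − 6×68 / (6×35) = 1 − 408/210 ≈ -0.943

-0.943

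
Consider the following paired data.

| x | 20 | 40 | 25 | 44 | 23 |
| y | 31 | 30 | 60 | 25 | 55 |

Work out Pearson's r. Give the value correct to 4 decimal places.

n = 5, Σx = 152, Σy = 201, Σx² = 5090, Σy² = 9111, Σxy = 5685
nΣxy − ΣxΣy = 28425 − 30552 = -2127
nΣx² − (Σx)² = 25450 − 23104 = 2346; nΣy² − (Σy)² = 45555 − 40401 = 5154
r = -2127 / √(2346 × 5154) = -2127 / 3477.2524 ≈ -0.6117

-0.6117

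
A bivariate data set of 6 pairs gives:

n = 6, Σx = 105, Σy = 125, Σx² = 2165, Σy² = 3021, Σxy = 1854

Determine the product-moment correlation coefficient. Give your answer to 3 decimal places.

-0.903

r = (nΣxy − ΣxΣy) / √[(nΣx² − (Σx)²)(nΣy² − (Σy)²)]
Numerator: 6×1854 − 105×125 = -2001
Denominator: √[(12990 − 11025)(18126 − 15625)] = √[1965 × 2501] = 2216.8593
r = -2001 / 2216.8593 ≈ -0.903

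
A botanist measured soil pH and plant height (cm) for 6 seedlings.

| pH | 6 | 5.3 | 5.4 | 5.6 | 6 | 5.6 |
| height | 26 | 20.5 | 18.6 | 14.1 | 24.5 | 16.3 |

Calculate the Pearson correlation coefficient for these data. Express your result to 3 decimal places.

n = 6, Σx = 33.9, Σy = 120, Σx² = 191.97, Σy² = 2506.96, Σxy = 682.33
nΣxy − ΣxΣy = 4093.98 − 4068 = 25.98
nΣx² − (Σx)² = 1151.82 − 1149.21 = 2.61; nΣy² − (Σy)² = 15041.76 − 14400 = 641.76
r = 25.98 / √(2.61 × 641.76) = 25.98 / 40.9267 ≈ 0.635

0.635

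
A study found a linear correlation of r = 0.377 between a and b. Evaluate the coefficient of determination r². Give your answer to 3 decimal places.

r² = (0.377)² = 0.142

0.142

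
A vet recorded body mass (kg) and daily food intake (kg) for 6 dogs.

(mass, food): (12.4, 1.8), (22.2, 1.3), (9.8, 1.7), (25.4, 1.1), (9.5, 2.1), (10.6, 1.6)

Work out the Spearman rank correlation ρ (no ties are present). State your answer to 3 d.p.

-0.829

Rank mass: 4, 5, 2, 6, 1, 3
Rank food: 5, 2, 4, 1, 6, 3
d = rank(mass) − rank(food): -1, 3, -2, 5, -5, 0; Σd² = 64
ρ = 1 − 6Σd² / [n(n²−1)] = 1 − 6×64 / (6×35) = 1 − 384/210 ≈ -0.829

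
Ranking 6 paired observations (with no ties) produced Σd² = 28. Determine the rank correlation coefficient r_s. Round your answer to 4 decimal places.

ρ = 1 − 6Σd² / [n(n²−1)] = 1 − 6×28 / (6×35)
  = 1 − 168/210 = 1 − 0.80000 ≈ 0.2000

0.2000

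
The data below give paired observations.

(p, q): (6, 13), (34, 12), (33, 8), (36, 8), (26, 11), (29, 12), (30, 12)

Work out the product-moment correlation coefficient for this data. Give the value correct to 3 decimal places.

-0.600

n = 7, Σp = 194, Σq = 76, Σp² = 5994, Σq² = 850, Σpq = 2032
nΣpq − ΣpΣq = 14224 − 14744 = -520
nΣp² − (Σp)² = 41958 − 37636 = 4322; nΣq² − (Σq)² = 5950 − 5776 = 174
r = -520 / √(4322 × 174) = -520 / 867.1955 ≈ -0.600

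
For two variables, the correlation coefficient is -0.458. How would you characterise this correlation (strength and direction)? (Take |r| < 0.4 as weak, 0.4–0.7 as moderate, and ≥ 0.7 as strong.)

r = -0.458 < 0 so the relationship is negative.
|r| = 0.458, which falls in the moderate range.

moderate negative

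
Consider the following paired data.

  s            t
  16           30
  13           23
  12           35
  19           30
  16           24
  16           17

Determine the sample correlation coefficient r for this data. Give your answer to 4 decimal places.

n = 6, Σs = 92, Σt = 159, Σs² = 1442, Σt² = 4419, Σst = 2425
nΣst − ΣsΣt = 14550 − 14628 = -78
nΣs² − (Σs)² = 8652 − 8464 = 188; nΣt² − (Σt)² = 26514 − 25281 = 1233
r = -78 / √(188 × 1233) = -78 / 481.4603 ≈ -0.1620

-0.1620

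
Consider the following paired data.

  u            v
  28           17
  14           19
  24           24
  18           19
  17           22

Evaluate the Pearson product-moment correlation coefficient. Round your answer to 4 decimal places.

n = 5, Σu = 101, Σv = 101, Σu² = 2169, Σv² = 2071, Σuv = 2034
nΣuv − ΣuΣv = 10170 − 10201 = -31
nΣu² − (Σu)² = 10845 − 10201 = 644; nΣv² − (Σv)² = 10355 − 10201 = 154
r = -31 / √(644 × 154) = -31 / 314.9222 ≈ -0.0984

-0.0984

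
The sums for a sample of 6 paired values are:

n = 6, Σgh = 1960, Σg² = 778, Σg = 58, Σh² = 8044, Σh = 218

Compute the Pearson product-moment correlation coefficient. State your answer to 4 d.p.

r = (nΣgh − ΣgΣh) / √[(nΣg² − (Σg)²)(nΣh² − (Σh)²)]
Numerator: 6×1960 − 58×218 = -884
Denominator: √[(4668 − 3364)(48264 − 47524)] = √[1304 × 740] = 982.3238
r = -884 / 982.3238 ≈ -0.8999

-0.8999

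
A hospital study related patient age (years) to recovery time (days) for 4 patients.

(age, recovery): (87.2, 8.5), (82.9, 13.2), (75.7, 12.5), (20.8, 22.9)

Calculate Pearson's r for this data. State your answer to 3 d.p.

n = 4, Σx = 266.6, Σy = 57.1, Σx² = 20639.38, Σy² = 927.15, Σxy = 3258.05
nΣxy − ΣxΣy = 13032.2 − 15222.86 = -2190.66
nΣx² − (Σx)² = 82557.52 − 71075.56 = 11481.96; nΣy² − (Σy)² = 3708.6 − 3260.41 = 448.19
r = -2190.66 / √(11481.96 × 448.19) = -2190.66 / 2268.5016 ≈ -0.966

-0.966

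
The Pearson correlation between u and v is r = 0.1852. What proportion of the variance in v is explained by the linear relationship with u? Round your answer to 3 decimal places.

r² = (0.1852)² = 0.034

0.034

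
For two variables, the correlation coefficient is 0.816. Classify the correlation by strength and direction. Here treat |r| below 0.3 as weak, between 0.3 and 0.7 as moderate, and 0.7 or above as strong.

r = 0.816 > 0 so the relationship is positive.
|r| = 0.816, which falls in the strong range.

strong positive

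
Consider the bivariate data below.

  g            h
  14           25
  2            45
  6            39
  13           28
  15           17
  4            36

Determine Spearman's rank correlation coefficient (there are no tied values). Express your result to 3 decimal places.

-0.943

Rank g: 5, 1, 3, 4, 6, 2
Rank h: 2, 6, 5, 3, 1, 4
d = rank(g) − rank(h): 3, -5, -2, 1, 5, -2; Σd² = 68
ρ = 1 − 6Σd² / [n(n²−1)] = 1 − 6×68 / (6×35) = 1 − 408/210 ≈ -0.943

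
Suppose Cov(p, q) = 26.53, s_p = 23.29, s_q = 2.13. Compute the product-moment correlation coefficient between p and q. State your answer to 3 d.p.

r = Cov(p,q) / (s_p · s_q) = 26.53 / (23.29 × 2.13)
  = 26.53 / 49.6077 ≈ 0.535

0.535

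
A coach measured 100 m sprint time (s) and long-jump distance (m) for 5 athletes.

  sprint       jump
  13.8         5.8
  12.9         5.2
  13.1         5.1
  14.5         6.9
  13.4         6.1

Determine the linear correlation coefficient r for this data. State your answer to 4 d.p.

0.9168

n = 5, Σx = 67.7, Σy = 29.1, Σx² = 918.27, Σy² = 171.51, Σxy = 395.72
nΣxy − ΣxΣy = 1978.6 − 1970.07 = 8.53
nΣx² − (Σx)² = 4591.35 − 4583.29 = 8.06; nΣy² − (Σy)² = 857.55 − 846.81 = 10.74
r = 8.53 / √(8.06 × 10.74) = 8.53 / 9.3040 ≈ 0.9168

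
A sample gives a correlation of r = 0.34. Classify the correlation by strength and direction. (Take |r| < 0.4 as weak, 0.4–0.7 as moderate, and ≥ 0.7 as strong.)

weak positive

r = 0.34 > 0 so the relationship is positive.
|r| = 0.34, which falls in the weak range.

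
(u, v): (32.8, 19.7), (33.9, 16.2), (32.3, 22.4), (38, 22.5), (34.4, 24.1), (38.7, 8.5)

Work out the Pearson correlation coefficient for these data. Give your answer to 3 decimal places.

-0.499

n = 6, Σu = 210.1, Σv = 113.4, Σu² = 7393.39, Σv² = 2311.6, Σuv = 3931.85
nΣuv − ΣuΣv = 23591.1 − 23825.34 = -234.24
nΣu² − (Σu)² = 44360.34 − 44142.01 = 218.33; nΣv² − (Σv)² = 13869.6 − 12859.56 = 1010.04
r = -234.24 / √(218.33 × 1010.04) = -234.24 / 469.5977 ≈ -0.499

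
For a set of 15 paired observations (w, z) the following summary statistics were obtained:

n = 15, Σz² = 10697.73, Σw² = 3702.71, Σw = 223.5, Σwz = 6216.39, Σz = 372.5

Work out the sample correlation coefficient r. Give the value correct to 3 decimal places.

0.907

r = (nΣwz − ΣwΣz) / √[(nΣw² − (Σw)²)(nΣz² − (Σz)²)]
Numerator: 15×6216.39 − 223.5×372.5 = 9992.1
Denominator: √[(55540.65 − 49952.25)(160465.95 − 138756.25)] = √[5588.4 × 21709.7] = 11014.6488
r = 9992.1 / 11014.6488 ≈ 0.907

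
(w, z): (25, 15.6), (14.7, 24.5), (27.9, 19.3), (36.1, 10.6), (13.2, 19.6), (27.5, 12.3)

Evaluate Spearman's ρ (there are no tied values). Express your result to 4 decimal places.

-0.7714

Rank w: 3, 2, 5, 6, 1, 4
Rank z: 3, 6, 4, 1, 5, 2
d = rank(w) − rank(z): 0, -4, 1, 5, -4, 2; Σd² = 62
ρ = 1 − 6Σd² / [n(n²−1)] = 1 − 6×62 / (6×35) = 1 − 372/210 ≈ -0.7714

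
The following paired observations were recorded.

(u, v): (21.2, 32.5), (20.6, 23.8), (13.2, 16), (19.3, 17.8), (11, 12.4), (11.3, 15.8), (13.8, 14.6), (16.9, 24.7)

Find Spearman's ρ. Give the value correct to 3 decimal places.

0.857

Rank u: 8, 7, 3, 6, 1, 2, 4, 5
Rank v: 8, 6, 4, 5, 1, 3, 2, 7
d = rank(u) − rank(v): 0, 1, -1, 1, 0, -1, 2, -2; Σd² = 12
ρ = 1 − 6Σd² / [n(n²−1)] = 1 − 6×12 / (8×63) = 1 − 72/504 ≈ 0.857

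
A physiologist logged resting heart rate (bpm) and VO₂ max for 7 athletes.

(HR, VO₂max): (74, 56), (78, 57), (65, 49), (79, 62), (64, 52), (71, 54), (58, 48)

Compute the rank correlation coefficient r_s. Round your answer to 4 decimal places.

0.9643

Rank HR: 5, 6, 3, 7, 2, 4, 1
Rank VO₂max: 5, 6, 2, 7, 3, 4, 1
d = rank(HR) − rank(VO₂max): 0, 0, 1, 0, -1, 0, 0; Σd² = 2
ρ = 1 − 6Σd² / [n(n²−1)] = 1 − 6×2 / (7×48) = 1 − 12/336 ≈ 0.9643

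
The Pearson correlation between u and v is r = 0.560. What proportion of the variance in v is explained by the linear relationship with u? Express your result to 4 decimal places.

r² = (0.560)² = 0.3136

0.3136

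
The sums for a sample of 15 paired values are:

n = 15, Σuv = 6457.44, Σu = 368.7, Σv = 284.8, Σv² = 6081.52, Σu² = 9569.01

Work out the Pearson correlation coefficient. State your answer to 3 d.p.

r = (nΣuv − ΣuΣv) / √[(nΣu² − (Σu)²)(nΣv² − (Σv)²)]
Numerator: 15×6457.44 − 368.7×284.8 = -8144.16
Denominator: √[(143535.15 − 135939.69)(91222.8 − 81111.04)] = √[7595.46 × 10111.76] = 8763.7588
r = -8144.16 / 8763.7588 ≈ -0.929

-0.929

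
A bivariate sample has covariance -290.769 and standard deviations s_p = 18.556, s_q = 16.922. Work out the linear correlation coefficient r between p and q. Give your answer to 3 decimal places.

-0.926

r = Cov(p,q) / (s_p · s_q) = -290.769 / (18.556 × 16.922)
  = -290.769 / 314.0046 ≈ -0.926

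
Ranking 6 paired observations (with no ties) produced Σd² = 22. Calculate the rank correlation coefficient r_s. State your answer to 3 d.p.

0.371

ρ = 1 − 6Σd² / [n(n²−1)] = 1 − 6×22 / (6×35)
  = 1 − 132/210 = 1 − 0.6286 ≈ 0.371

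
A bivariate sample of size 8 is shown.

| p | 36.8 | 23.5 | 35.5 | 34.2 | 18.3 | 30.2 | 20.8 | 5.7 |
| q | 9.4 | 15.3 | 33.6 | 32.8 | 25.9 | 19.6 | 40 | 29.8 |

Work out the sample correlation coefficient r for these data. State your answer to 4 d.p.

-0.2614

n = 8, Σp = 205, Σq = 206.4, Σp² = 6048.44, Σq² = 6070.26, Σpq = 5087.78
nΣpq − ΣpΣq = 40702.24 − 42312 = -1609.76
nΣp² − (Σp)² = 48387.52 − 42025 = 6362.52; nΣq² − (Σq)² = 48562.08 − 42600.96 = 5961.12
r = -1609.76 / √(6362.52 × 5961.12) = -1609.76 / 6158.5506 ≈ -0.2614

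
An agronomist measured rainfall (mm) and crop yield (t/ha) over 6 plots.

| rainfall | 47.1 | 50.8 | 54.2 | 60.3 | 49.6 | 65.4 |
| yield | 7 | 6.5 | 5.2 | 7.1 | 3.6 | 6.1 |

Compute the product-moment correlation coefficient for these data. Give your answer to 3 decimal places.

n = 6, Σx = 327.4, Σy = 35.5, Σx² = 18110.1, Σy² = 218.87, Σxy = 1947.37
nΣxy − ΣxΣy = 11684.22 − 11622.7 = 61.52
nΣx² − (Σx)² = 108660.6 − 107190.76 = 1469.84; nΣy² − (Σy)² = 1313.22 − 1260.25 = 52.97
r = 61.52 / √(1469.84 × 52.97) = 61.52 / 279.0294 ≈ 0.220

0.220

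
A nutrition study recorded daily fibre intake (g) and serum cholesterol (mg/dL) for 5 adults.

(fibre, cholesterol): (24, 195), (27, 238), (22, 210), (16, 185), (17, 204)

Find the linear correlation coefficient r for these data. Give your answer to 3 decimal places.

0.738

n = 5, Σx = 106, Σy = 1032, Σx² = 2334, Σy² = 214610, Σxy = 22154
nΣxy − ΣxΣy = 110770 − 109392 = 1378
nΣx² − (Σx)² = 11670 − 11236 = 434; nΣy² − (Σy)² = 1073050 − 1065024 = 8026
r = 1378 / √(434 × 8026) = 1378 / 1866.3558 ≈ 0.738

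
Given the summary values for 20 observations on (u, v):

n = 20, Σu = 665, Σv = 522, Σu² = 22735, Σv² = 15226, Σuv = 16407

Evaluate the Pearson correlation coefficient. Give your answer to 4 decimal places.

-0.9499

r = (nΣuv − ΣuΣv) / √[(nΣu² − (Σu)²)(nΣv² − (Σv)²)]
Numerator: 20×16407 − 665×522 = -18990
Denominator: √[(454700 − 442225)(304520 − 272484)] = √[12475 × 32036] = 19991.2256
r = -18990 / 19991.2256 ≈ -0.9499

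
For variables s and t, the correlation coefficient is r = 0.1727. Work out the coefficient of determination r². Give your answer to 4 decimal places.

0.0298

r² = (0.1727)² = 0.0298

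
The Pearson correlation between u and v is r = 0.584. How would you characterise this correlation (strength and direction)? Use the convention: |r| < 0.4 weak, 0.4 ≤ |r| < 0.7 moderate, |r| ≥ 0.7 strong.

r = 0.584 > 0 so the relationship is positive.
|r| = 0.584, which falls in the moderate range.

moderate positive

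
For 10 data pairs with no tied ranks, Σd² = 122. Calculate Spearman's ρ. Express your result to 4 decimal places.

ρ = 1 − 6Σd² / [n(n²−1)] = 1 − 6×122 / (10×99)
  = 1 − 732/990 = 1 − 0.73939 ≈ 0.2606

0.2606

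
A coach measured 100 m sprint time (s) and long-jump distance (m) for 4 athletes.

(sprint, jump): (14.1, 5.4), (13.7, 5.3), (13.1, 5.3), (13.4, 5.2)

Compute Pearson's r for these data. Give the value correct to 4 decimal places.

0.6689

n = 4, Σx = 54.3, Σy = 21.2, Σx² = 737.67, Σy² = 112.38, Σxy = 287.86
nΣxy − ΣxΣy = 1151.44 − 1151.16 = 0.28
nΣx² − (Σx)² = 2950.68 − 2948.49 = 2.19; nΣy² − (Σy)² = 449.52 − 449.44 = 0.08
r = 0.28 / √(2.19 × 0.08) = 0.28 / 0.4186 ≈ 0.6689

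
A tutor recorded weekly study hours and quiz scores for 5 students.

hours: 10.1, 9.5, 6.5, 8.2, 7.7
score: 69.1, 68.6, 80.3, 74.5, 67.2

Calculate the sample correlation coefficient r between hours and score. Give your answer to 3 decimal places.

n = 5, Σx = 42, Σy = 359.7, Σx² = 361.04, Σy² = 25994.95, Σxy = 2999.9
nΣxy − ΣxΣy = 14999.5 − 15107.4 = -107.9
nΣx² − (Σx)² = 1805.2 − 1764 = 41.2; nΣy² − (Σy)² = 129974.75 − 129384.09 = 590.66
r = -107.9 / √(41.2 × 590.66) = -107.9 / 155.9974 ≈ -0.692

-0.692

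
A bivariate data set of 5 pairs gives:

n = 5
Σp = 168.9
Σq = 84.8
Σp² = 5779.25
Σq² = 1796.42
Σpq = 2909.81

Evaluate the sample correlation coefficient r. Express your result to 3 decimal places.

0.278

r = (nΣpq − ΣpΣq) / √[(nΣp² − (Σp)²)(nΣq² − (Σq)²)]
Numerator: 5×2909.81 − 168.9×84.8 = 226.33
Denominator: √[(28896.25 − 28527.21)(8982.1 − 7191.04)] = √[369.04 × 1791.06] = 813.0023
r = 226.33 / 813.0023 ≈ 0.278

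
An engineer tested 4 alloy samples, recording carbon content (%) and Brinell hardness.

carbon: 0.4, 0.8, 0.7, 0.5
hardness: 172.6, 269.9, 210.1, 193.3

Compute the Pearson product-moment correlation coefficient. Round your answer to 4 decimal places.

0.9220

n = 4, Σx = 2.4, Σy = 845.9, Σx² = 1.54, Σy² = 184143.67, Σxy = 528.68
nΣxy − ΣxΣy = 2114.72 − 2030.16 = 84.56
nΣx² − (Σx)² = 6.16 − 5.76 = 0.4; nΣy² − (Σy)² = 736574.68 − 715546.81 = 21027.87
r = 84.56 / √(0.4 × 21027.87) = 84.56 / 91.7123 ≈ 0.9220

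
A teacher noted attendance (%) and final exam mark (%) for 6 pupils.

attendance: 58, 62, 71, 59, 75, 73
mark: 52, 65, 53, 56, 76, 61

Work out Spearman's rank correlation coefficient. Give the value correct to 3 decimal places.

0.714

Rank attendance: 1, 3, 4, 2, 6, 5
Rank mark: 1, 5, 2, 3, 6, 4
d = rank(attendance) − rank(mark): 0, -2, 2, -1, 0, 1; Σd² = 10
ρ = 1 − 6Σd² / [n(n²−1)] = 1 − 6×10 / (6×35) = 1 − 60/210 ≈ 0.714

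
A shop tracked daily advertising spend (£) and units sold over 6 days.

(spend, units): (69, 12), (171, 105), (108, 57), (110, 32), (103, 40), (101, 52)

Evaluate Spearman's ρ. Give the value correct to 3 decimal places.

Rank spend: 1, 6, 4, 5, 3, 2
Rank units: 1, 6, 5, 2, 3, 4
d = rank(spend) − rank(units): 0, 0, -1, 3, 0, -2; Σd² = 14
ρ = 1 − 6Σd² / [n(n²−1)] = 1 − 6×14 / (6×35) = 1 − 84/210 ≈ 0.600

0.600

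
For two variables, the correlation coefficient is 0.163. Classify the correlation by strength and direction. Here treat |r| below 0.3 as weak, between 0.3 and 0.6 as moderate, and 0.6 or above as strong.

weak positive

r = 0.163 > 0 so the relationship is positive.
|r| = 0.163, which falls in the weak range.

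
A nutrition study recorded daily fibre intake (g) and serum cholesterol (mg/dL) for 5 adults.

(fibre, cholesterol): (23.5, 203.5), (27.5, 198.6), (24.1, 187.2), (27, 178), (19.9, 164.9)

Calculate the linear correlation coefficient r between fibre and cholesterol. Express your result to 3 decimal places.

n = 5, Σx = 122, Σy = 932.2, Σx² = 3014.32, Σy² = 174774.06, Σxy = 22842.78
nΣxy − ΣxΣy = 114213.9 − 113728.4 = 485.5
nΣx² − (Σx)² = 15071.6 − 14884 = 187.6; nΣy² − (Σy)² = 873870.3 − 868996.84 = 4873.46
r = 485.5 / √(187.6 × 4873.46) = 485.5 / 956.1700 ≈ 0.508

0.508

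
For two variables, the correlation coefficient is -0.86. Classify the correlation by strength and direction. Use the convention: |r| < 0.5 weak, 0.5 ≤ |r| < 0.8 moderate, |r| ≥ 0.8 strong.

strong negative

r = -0.86 < 0 so the relationship is negative.
|r| = 0.86, which falls in the strong range.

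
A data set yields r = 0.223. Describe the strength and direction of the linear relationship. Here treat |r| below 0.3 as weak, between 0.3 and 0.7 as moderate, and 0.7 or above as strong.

weak positive

r = 0.223 > 0 so the relationship is positive.
|r| = 0.223, which falls in the weak range.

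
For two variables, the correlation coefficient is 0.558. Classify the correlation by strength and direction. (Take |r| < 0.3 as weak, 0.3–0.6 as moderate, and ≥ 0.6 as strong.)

r = 0.558 > 0 so the relationship is positive.
|r| = 0.558, which falls in the moderate range.

moderate positive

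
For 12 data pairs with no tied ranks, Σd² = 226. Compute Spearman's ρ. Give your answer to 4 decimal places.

ρ = 1 − 6Σd² / [n(n²−1)] = 1 − 6×226 / (12×143)
  = 1 − 1356/1716 = 1 − 0.79021 ≈ 0.2098

0.2098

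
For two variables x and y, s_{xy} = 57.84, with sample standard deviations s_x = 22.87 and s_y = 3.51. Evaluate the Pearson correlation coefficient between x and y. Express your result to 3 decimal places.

0.721

r = Cov(x,y) / (s_x · s_y) = 57.84 / (22.87 × 3.51)
  = 57.84 / 80.2737 ≈ 0.721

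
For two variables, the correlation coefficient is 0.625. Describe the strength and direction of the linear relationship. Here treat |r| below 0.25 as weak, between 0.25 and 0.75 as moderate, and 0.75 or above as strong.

r = 0.625 > 0 so the relationship is positive.
|r| = 0.625, which falls in the moderate range.

moderate positive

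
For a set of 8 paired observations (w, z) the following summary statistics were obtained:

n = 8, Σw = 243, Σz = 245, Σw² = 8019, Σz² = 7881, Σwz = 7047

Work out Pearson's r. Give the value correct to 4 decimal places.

-0.8043

r = (nΣwz − ΣwΣz) / √[(nΣw² − (Σw)²)(nΣz² − (Σz)²)]
Numerator: 8×7047 − 243×245 = -3159
Denominator: √[(64152 − 59049)(63048 − 60025)] = √[5103 × 3023] = 3927.6417
r = -3159 / 3927.6417 ≈ -0.8043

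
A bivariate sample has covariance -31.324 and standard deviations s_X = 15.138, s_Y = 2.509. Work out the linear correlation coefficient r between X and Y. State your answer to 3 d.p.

r = Cov(X,Y) / (s_X · s_Y) = -31.324 / (15.138 × 2.509)
  = -31.324 / 37.9812 ≈ -0.825

-0.825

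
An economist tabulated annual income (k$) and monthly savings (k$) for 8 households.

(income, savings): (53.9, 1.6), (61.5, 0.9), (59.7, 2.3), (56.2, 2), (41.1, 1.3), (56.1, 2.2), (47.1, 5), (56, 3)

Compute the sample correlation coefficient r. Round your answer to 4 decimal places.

n = 8, Σx = 431.6, Σy = 18.3, Σx² = 23600.82, Σy² = 53.19, Σxy = 971.65
nΣxy − ΣxΣy = 7773.2 − 7898.28 = -125.08
nΣx² − (Σx)² = 188806.56 − 186278.56 = 2528; nΣy² − (Σy)² = 425.52 − 334.89 = 90.63
r = -125.08 / √(2528 × 90.63) = -125.08 / 478.6571 ≈ -0.2613

-0.2613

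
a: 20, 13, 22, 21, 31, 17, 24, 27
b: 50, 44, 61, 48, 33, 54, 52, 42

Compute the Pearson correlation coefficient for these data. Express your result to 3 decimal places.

-0.465

n = 8, Σa = 175, Σb = 384, Σa² = 4049, Σb² = 18934, Σab = 8245
nΣab − ΣaΣb = 65960 − 67200 = -1240
nΣa² − (Σa)² = 32392 − 30625 = 1767; nΣb² − (Σb)² = 151472 − 147456 = 4016
r = -1240 / √(1767 × 4016) = -1240 / 2663.8829 ≈ -0.465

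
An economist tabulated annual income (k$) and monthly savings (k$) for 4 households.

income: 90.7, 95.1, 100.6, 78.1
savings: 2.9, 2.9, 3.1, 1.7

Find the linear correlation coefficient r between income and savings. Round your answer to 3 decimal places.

n = 4, Σx = 364.5, Σy = 10.6, Σx² = 33490.47, Σy² = 29.32, Σxy = 983.45
nΣxy − ΣxΣy = 3933.8 − 3863.7 = 70.1
nΣx² − (Σx)² = 133961.88 − 132860.25 = 1101.63; nΣy² − (Σy)² = 117.28 − 112.36 = 4.92
r = 70.1 / √(1101.63 × 4.92) = 70.1 / 73.6208 ≈ 0.952

0.952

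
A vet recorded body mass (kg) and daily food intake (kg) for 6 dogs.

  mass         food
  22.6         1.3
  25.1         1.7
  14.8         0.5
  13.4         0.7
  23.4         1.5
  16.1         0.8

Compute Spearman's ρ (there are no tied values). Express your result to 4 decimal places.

Rank mass: 4, 6, 2, 1, 5, 3
Rank food: 4, 6, 1, 2, 5, 3
d = rank(mass) − rank(food): 0, 0, 1, -1, 0, 0; Σd² = 2
ρ = 1 − 6Σd² / [n(n²−1)] = 1 − 6×2 / (6×35) = 1 − 12/210 ≈ 0.9429

0.9429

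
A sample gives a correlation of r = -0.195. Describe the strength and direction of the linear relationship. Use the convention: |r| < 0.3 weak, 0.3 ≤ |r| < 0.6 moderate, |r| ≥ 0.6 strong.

r = -0.195 < 0 so the relationship is negative.
|r| = 0.195, which falls in the weak range.

weak negative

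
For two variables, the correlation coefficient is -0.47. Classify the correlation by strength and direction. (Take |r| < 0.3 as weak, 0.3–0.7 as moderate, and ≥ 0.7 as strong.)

r = -0.47 < 0 so the relationship is negative.
|r| = 0.47, which falls in the moderate range.

moderate negative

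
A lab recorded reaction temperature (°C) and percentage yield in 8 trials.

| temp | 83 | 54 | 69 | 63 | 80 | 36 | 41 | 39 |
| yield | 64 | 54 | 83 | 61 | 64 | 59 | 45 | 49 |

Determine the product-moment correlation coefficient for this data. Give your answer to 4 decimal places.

n = 8, Σx = 465, Σy = 479, Σx² = 29433, Σy² = 29625, Σxy = 28798
nΣxy − ΣxΣy = 230384 − 222735 = 7649
nΣx² − (Σx)² = 235464 − 216225 = 19239; nΣy² − (Σy)² = 237000 − 229441 = 7559
r = 7649 / √(19239 × 7559) = 7649 / 12059.3367 ≈ 0.6343

0.6343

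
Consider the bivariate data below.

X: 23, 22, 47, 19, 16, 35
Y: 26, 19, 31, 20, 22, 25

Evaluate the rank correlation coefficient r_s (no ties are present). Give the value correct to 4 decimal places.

0.7143

Rank X: 4, 3, 6, 2, 1, 5
Rank Y: 5, 1, 6, 2, 3, 4
d = rank(X) − rank(Y): -1, 2, 0, 0, -2, 1; Σd² = 10
ρ = 1 − 6Σd² / [n(n²−1)] = 1 − 6×10 / (6×35) = 1 − 60/210 ≈ 0.7143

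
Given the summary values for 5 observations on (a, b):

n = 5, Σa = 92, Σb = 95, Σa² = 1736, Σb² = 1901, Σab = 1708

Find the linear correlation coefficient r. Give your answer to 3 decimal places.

r = (nΣab − ΣaΣb) / √[(nΣa² − (Σa)²)(nΣb² − (Σb)²)]
Numerator: 5×1708 − 92×95 = -200
Denominator: √[(8680 − 8464)(9505 − 9025)] = √[216 × 480] = 321.9938
r = -200 / 321.9938 ≈ -0.621

-0.621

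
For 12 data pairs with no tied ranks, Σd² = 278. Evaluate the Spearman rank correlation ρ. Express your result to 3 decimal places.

ρ = 1 − 6Σd² / [n(n²−1)] = 1 − 6×278 / (12×143)
  = 1 − 1668/1716 = 1 − 0.9720 ≈ 0.028

0.028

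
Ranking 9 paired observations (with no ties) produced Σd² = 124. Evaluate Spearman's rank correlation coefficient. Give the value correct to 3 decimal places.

ρ = 1 − 6Σd² / [n(n²−1)] = 1 − 6×124 / (9×80)
  = 1 − 744/720 = 1 − 1.0333 ≈ -0.033

-0.033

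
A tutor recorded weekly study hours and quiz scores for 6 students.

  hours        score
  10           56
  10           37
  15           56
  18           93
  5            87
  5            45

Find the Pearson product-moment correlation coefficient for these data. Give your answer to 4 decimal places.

n = 6, Σx = 63, Σy = 374, Σx² = 799, Σy² = 25884, Σxy = 4104
nΣxy − ΣxΣy = 24624 − 23562 = 1062
nΣx² − (Σx)² = 4794 − 3969 = 825; nΣy² − (Σy)² = 155304 − 139876 = 15428
r = 1062 / √(825 × 15428) = 1062 / 3567.6463 ≈ 0.2977

0.2977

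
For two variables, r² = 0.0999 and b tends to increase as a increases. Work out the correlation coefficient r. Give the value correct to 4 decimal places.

|r| = √0.0999 = 0.3161
The association is positive, so r = 0.3161.

0.3161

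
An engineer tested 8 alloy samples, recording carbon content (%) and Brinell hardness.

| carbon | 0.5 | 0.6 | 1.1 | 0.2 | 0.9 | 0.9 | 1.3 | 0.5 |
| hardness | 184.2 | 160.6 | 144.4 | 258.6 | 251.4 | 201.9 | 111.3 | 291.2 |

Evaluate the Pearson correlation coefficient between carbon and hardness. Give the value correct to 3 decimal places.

n = 8, Σx = 6, Σy = 1603.6, Σx² = 5.42, Σy² = 348598.02, Σxy = 1097.28
nΣxy − ΣxΣy = 8778.24 − 9621.6 = -843.36
nΣx² − (Σx)² = 43.36 − 36 = 7.36; nΣy² − (Σy)² = 2788784.16 − 2571532.96 = 217251.2
r = -843.36 / √(7.36 × 217251.2) = -843.36 / 1264.5034 ≈ -0.667

-0.667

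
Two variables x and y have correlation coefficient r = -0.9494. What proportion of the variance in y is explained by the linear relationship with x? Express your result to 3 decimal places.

0.901

r² = (-0.9494)² = 0.901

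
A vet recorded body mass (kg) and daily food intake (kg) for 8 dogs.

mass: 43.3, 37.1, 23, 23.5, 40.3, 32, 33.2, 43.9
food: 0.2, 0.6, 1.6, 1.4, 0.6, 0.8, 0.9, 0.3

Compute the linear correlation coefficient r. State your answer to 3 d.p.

n = 8, Σx = 276.3, Σy = 6.4, Σx² = 10010.09, Σy² = 6.82, Σxy = 193.45
nΣxy − ΣxΣy = 1547.6 − 1768.32 = -220.72
nΣx² − (Σx)² = 80080.72 − 76341.69 = 3739.03; nΣy² − (Σy)² = 54.56 − 40.96 = 13.6
r = -220.72 / √(3739.03 × 13.6) = -220.72 / 225.5012 ≈ -0.979

-0.979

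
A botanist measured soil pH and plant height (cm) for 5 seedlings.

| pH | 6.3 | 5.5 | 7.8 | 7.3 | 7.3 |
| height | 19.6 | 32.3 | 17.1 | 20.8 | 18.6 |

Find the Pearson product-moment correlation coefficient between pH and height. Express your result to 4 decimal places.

-0.8565

n = 5, Σx = 34.2, Σy = 108.4, Σx² = 237.36, Σy² = 2498.46, Σxy = 722.13
nΣxy − ΣxΣy = 3610.65 − 3707.28 = -96.63
nΣx² − (Σx)² = 1186.8 − 1169.64 = 17.16; nΣy² − (Σy)² = 12492.3 − 11750.56 = 741.74
r = -96.63 / √(17.16 × 741.74) = -96.63 / 112.8196 ≈ -0.8565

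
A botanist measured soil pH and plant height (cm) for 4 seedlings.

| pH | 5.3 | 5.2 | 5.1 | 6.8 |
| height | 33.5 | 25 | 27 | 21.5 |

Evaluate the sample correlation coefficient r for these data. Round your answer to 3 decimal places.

n = 4, Σx = 22.4, Σy = 107, Σx² = 127.38, Σy² = 2938.5, Σxy = 591.45
nΣxy − ΣxΣy = 2365.8 − 2396.8 = -31
nΣx² − (Σx)² = 509.52 − 501.76 = 7.76; nΣy² − (Σy)² = 11754 − 11449 = 305
r = -31 / √(7.76 × 305) = -31 / 48.6498 ≈ -0.637

-0.637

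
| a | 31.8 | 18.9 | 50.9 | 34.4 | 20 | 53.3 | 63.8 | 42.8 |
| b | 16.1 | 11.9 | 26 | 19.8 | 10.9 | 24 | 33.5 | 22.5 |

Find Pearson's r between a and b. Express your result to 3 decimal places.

n = 8, Σa = 315.9, Σb = 164.7, Σa² = 14285.79, Σb² = 3792.17, Σab = 7338.91
nΣab − ΣaΣb = 58711.28 − 52028.73 = 6682.55
nΣa² − (Σa)² = 114286.32 − 99792.81 = 14493.51; nΣb² − (Σb)² = 30337.36 − 27126.09 = 3211.27
r = 6682.55 / √(14493.51 × 3211.27) = 6682.55 / 6822.2118 ≈ 0.980

0.980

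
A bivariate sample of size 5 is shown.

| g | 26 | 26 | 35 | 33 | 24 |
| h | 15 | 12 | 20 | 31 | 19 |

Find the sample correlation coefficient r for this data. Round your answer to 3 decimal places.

0.621

n = 5, Σg = 144, Σh = 97, Σg² = 4242, Σh² = 2091, Σgh = 2881
nΣgh − ΣgΣh = 14405 − 13968 = 437
nΣg² − (Σg)² = 21210 − 20736 = 474; nΣh² − (Σh)² = 10455 − 9409 = 1046
r = 437 / √(474 × 1046) = 437 / 704.1335 ≈ 0.621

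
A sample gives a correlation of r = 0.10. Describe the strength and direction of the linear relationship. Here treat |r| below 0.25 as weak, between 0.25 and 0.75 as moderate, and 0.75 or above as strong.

r = 0.10 > 0 so the relationship is positive.
|r| = 0.10, which falls in the weak range.

weak positive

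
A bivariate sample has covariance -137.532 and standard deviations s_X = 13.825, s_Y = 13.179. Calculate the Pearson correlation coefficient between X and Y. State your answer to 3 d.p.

r = Cov(X,Y) / (s_X · s_Y) = -137.532 / (13.825 × 13.179)
  = -137.532 / 182.1997 ≈ -0.755

-0.755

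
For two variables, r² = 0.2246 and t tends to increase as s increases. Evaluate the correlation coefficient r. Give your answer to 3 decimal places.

|r| = √0.2246 = 0.474
The association is positive, so r = 0.474.

0.474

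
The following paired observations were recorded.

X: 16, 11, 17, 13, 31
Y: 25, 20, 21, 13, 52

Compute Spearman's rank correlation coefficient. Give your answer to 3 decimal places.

Rank X: 3, 1, 4, 2, 5
Rank Y: 4, 2, 3, 1, 5
d = rank(X) − rank(Y): -1, -1, 1, 1, 0; Σd² = 4
ρ = 1 − 6Σd² / [n(n²−1)] = 1 − 6×4 / (5×24) = 1 − 24/120 ≈ 0.800

0.800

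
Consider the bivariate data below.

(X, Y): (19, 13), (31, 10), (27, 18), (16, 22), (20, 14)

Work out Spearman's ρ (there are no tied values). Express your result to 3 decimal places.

Rank X: 2, 5, 4, 1, 3
Rank Y: 2, 1, 4, 5, 3
d = rank(X) − rank(Y): 0, 4, 0, -4, 0; Σd² = 32
ρ = 1 − 6Σd² / [n(n²−1)] = 1 − 6×32 / (5×24) = 1 − 192/120 ≈ -0.600

-0.600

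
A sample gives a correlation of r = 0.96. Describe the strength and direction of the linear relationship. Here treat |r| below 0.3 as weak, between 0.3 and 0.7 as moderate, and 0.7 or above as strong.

r = 0.96 > 0 so the relationship is positive.
|r| = 0.96, which falls in the strong range.

strong positive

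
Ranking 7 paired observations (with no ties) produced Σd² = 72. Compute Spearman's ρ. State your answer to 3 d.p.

-0.286

ρ = 1 − 6Σd² / [n(n²−1)] = 1 − 6×72 / (7×48)
  = 1 − 432/336 = 1 − 1.2857 ≈ -0.286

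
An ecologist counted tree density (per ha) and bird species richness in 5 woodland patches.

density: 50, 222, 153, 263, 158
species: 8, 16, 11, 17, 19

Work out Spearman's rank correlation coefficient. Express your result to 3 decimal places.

Rank density: 1, 4, 2, 5, 3
Rank species: 1, 3, 2, 4, 5
d = rank(density) − rank(species): 0, 1, 0, 1, -2; Σd² = 6
ρ = 1 − 6Σd² / [n(n²−1)] = 1 − 6×6 / (5×24) = 1 − 36/120 ≈ 0.700

0.700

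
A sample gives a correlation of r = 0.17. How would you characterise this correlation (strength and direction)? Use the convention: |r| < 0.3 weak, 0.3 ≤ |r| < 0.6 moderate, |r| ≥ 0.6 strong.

r = 0.17 > 0 so the relationship is positive.
|r| = 0.17, which falls in the weak range.

weak positive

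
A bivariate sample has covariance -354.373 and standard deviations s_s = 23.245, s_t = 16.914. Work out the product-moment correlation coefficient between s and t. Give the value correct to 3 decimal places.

-0.901

r = Cov(s,t) / (s_s · s_t) = -354.373 / (23.245 × 16.914)
  = -354.373 / 393.1659 ≈ -0.901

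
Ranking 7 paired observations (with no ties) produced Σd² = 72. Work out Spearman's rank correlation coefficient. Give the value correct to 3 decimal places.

-0.286

ρ = 1 − 6Σd² / [n(n²−1)] = 1 − 6×72 / (7×48)
  = 1 − 432/336 = 1 − 1.2857 ≈ -0.286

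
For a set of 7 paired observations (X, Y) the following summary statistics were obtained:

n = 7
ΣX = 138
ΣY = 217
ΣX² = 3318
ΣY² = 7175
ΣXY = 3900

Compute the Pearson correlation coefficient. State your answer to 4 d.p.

-0.7307

r = (nΣXY − ΣXΣY) / √[(nΣX² − (ΣX)²)(nΣY² − (ΣY)²)]
Numerator: 7×3900 − 138×217 = -2646
Denominator: √[(23226 − 19044)(50225 − 47089)] = √[4182 × 3136] = 3621.4296
r = -2646 / 3621.4296 ≈ -0.7307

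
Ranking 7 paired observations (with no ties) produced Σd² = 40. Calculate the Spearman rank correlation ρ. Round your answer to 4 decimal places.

0.2857

ρ = 1 − 6Σd² / [n(n²−1)] = 1 − 6×40 / (7×48)
  = 1 − 240/336 = 1 − 0.71429 ≈ 0.2857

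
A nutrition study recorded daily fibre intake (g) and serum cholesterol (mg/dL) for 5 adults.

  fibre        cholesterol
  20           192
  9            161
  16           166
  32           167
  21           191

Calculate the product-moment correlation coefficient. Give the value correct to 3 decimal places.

0.222

n = 5, Σx = 98, Σy = 877, Σx² = 2202, Σy² = 154711, Σxy = 17300
nΣxy − ΣxΣy = 86500 − 85946 = 554
nΣx² − (Σx)² = 11010 − 9604 = 1406; nΣy² − (Σy)² = 773555 − 769129 = 4426
r = 554 / √(1406 × 4426) = 554 / 2494.5853 ≈ 0.222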